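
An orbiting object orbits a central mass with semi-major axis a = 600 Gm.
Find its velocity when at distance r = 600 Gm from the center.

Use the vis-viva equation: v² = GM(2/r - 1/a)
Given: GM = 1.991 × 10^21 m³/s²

Convert to SI: a = 600 Gm = 6e+11 m; r = 600 Gm = 6e+11 m.
Vis-viva: v = √(GM · (2/r − 1/a)).
2/r − 1/a = 2/6e+11 − 1/6e+11 = 1.66667e-12 m⁻¹.
v = √(1.991e+21 · 1.66667e-12) m/s ≈ 5.76e+04 m/s = 57.6 km/s.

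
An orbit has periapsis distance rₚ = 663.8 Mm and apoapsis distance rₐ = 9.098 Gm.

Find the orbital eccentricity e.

Convert to SI: rₚ = 663.8 Mm = 6.638e+08 m; rₐ = 9.098 Gm = 9.098e+09 m.
e = (rₐ − rₚ) / (rₐ + rₚ).
e = (9.098e+09 − 6.638e+08) / (9.098e+09 + 6.638e+08) = 8.4342e+09 / 9.7618e+09 ≈ 0.864.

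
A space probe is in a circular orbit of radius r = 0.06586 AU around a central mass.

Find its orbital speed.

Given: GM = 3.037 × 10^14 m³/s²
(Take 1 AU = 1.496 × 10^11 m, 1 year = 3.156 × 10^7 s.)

Convert to SI: r = 0.06586 AU = 9.85266e+09 m.
For a circular orbit, gravity supplies the centripetal force, so v = √(GM / r).
v = √(3.037e+14 / 9.85266e+09) m/s ≈ 175.6 m/s = 0.03704 AU/year.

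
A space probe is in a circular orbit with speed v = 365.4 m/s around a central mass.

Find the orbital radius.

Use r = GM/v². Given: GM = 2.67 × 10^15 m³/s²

For a circular orbit, v² = GM / r, so r = GM / v².
r = 2.67e+15 / (365.4)² m ≈ 2e+10 m = 20 Gm.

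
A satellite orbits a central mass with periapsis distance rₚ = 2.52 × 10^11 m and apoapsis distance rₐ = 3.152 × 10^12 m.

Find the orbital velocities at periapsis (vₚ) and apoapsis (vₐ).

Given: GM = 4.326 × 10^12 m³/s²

Use the vis-viva equation v² = GM(2/r − 1/a) with a = (rₚ + rₐ)/2 = (2.52e+11 + 3.152e+12)/2 = 1.702e+12 m.
vₚ = √(GM · (2/rₚ − 1/a)) = √(4.326e+12 · (2/2.52e+11 − 1/1.702e+12)) m/s ≈ 5.638 m/s = 5.638 m/s.
vₐ = √(GM · (2/rₐ − 1/a)) = √(4.326e+12 · (2/3.152e+12 − 1/1.702e+12)) m/s ≈ 0.4508 m/s = 0.4508 m/s.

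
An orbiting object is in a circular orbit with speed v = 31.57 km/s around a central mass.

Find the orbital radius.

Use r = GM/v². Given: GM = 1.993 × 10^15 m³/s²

Convert to SI: v = 31.57 km/s = 31570 m/s.
For a circular orbit, v² = GM / r, so r = GM / v².
r = 1.993e+15 / (31570)² m ≈ 2e+06 m = 2 Mm.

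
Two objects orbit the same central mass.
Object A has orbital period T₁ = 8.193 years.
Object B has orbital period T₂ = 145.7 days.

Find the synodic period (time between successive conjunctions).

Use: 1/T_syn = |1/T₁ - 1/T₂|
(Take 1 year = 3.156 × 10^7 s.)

Convert to SI: T₁ = 8.193 years = 2.58571e+08 s; T₂ = 145.7 days = 1.25885e+07 s.
T_syn = |T₁ · T₂ / (T₁ − T₂)|.
T_syn = |2.58571e+08 · 1.25885e+07 / (2.58571e+08 − 1.25885e+07)| s ≈ 1.323e+07 s = 153.2 days.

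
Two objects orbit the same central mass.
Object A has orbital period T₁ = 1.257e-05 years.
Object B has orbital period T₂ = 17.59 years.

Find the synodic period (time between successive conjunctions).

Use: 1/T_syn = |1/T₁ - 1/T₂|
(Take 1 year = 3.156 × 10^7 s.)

Convert to SI: T₁ = 1.257e-05 years = 396.709 s; T₂ = 17.59 years = 5.5514e+08 s.
T_syn = |T₁ · T₂ / (T₁ − T₂)|.
T_syn = |396.709 · 5.5514e+08 / (396.709 − 5.5514e+08)| s ≈ 396.7 s = 1.257e-05 years.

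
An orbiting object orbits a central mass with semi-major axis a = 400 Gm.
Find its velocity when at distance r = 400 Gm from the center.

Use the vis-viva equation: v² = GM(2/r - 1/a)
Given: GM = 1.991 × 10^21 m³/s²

Convert to SI: a = 400 Gm = 4e+11 m; r = 400 Gm = 4e+11 m.
Vis-viva: v = √(GM · (2/r − 1/a)).
2/r − 1/a = 2/4e+11 − 1/4e+11 = 2.5e-12 m⁻¹.
v = √(1.991e+21 · 2.5e-12) m/s ≈ 7.055e+04 m/s = 70.55 km/s.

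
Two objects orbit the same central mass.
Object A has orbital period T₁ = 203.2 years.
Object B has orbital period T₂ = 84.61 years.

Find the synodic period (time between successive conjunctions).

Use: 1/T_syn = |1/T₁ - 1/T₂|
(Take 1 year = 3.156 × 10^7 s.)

Convert to SI: T₁ = 203.2 years = 6.41299e+09 s; T₂ = 84.61 years = 2.67029e+09 s.
T_syn = |T₁ · T₂ / (T₁ − T₂)|.
T_syn = |6.41299e+09 · 2.67029e+09 / (6.41299e+09 − 2.67029e+09)| s ≈ 4.575e+09 s = 145 years.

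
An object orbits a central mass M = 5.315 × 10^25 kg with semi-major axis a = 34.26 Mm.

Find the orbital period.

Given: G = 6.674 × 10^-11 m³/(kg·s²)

Convert to SI: a = 34.26 Mm = 3.426e+07 m.
GM = G · M = 6.674e-11 · 5.315e+25 = 3.54723e+15 m³/s².
Kepler's third law: T = 2π √(a³ / GM).
Substituting a = 3.426e+07 m and GM = 3.54723e+15 m³/s²:
T = 2π √((3.426e+07)³ / 3.54723e+15) s
T ≈ 2.116e+04 s = 5.876 hours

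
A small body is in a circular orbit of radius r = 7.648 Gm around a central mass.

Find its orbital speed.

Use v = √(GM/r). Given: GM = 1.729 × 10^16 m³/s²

Convert to SI: r = 7.648 Gm = 7.648e+09 m.
For a circular orbit, gravity supplies the centripetal force, so v = √(GM / r).
v = √(1.729e+16 / 7.648e+09) m/s ≈ 1504 m/s = 1.504 km/s.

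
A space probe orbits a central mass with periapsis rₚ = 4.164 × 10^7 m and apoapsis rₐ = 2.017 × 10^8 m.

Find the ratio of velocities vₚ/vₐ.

Conservation of angular momentum gives rₚvₚ = rₐvₐ, so vₚ/vₐ = rₐ/rₚ.
vₚ/vₐ = 2.017e+08 / 4.164e+07 ≈ 4.844.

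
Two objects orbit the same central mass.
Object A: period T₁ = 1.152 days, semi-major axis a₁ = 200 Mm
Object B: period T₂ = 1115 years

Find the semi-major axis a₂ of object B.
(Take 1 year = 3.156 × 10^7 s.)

Convert to SI: T₁ = 1.152 days = 99532.8 s; a₁ = 200 Mm = 2e+08 m; T₂ = 1115 years = 3.51894e+10 s.
Kepler's third law: (T₁/T₂)² = (a₁/a₂)³ ⇒ a₂ = a₁ · (T₂/T₁)^(2/3).
T₂/T₁ = 3.51894e+10 / 99532.8 = 353546.
a₂ = 2e+08 · (353546)^(2/3) m ≈ 1e+12 m = 1000 Gm.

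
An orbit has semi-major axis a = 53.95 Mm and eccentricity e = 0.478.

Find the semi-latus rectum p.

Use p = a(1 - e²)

Convert to SI: a = 53.95 Mm = 5.395e+07 m.
p = a (1 − e²).
p = 5.395e+07 · (1 − (0.478)²) = 5.395e+07 · 0.771516 ≈ 4.162e+07 m = 41.62 Mm.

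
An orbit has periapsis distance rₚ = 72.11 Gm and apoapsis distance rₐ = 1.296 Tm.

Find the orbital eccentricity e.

Convert to SI: rₚ = 72.11 Gm = 7.211e+10 m; rₐ = 1.296 Tm = 1.296e+12 m.
e = (rₐ − rₚ) / (rₐ + rₚ).
e = (1.296e+12 − 7.211e+10) / (1.296e+12 + 7.211e+10) = 1.22389e+12 / 1.36811e+12 ≈ 0.8946.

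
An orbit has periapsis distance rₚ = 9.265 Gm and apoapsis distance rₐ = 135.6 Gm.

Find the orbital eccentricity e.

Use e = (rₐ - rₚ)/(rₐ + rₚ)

Convert to SI: rₚ = 9.265 Gm = 9.265e+09 m; rₐ = 135.6 Gm = 1.356e+11 m.
e = (rₐ − rₚ) / (rₐ + rₚ).
e = (1.356e+11 − 9.265e+09) / (1.356e+11 + 9.265e+09) = 1.26335e+11 / 1.44865e+11 ≈ 0.8721.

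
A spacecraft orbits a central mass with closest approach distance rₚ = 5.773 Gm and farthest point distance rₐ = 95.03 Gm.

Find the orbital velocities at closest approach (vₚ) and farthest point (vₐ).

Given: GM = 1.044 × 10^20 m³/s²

Convert to SI: rₚ = 5.773 Gm = 5.773e+09 m; rₐ = 95.03 Gm = 9.503e+10 m.
Use the vis-viva equation v² = GM(2/r − 1/a) with a = (rₚ + rₐ)/2 = (5.773e+09 + 9.503e+10)/2 = 5.04015e+10 m.
vₚ = √(GM · (2/rₚ − 1/a)) = √(1.044e+20 · (2/5.773e+09 − 1/5.04015e+10)) m/s ≈ 1.847e+05 m/s = 184.7 km/s.
vₐ = √(GM · (2/rₐ − 1/a)) = √(1.044e+20 · (2/9.503e+10 − 1/5.04015e+10)) m/s ≈ 1.122e+04 m/s = 11.22 km/s.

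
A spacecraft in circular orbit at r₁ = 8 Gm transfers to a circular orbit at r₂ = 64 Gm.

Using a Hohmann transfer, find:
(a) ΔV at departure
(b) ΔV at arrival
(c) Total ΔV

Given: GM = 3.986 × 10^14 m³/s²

Convert to SI: r₁ = 8 Gm = 8e+09 m; r₂ = 64 Gm = 6.4e+10 m.
Transfer semi-major axis: a_t = (r₁ + r₂)/2 = (8e+09 + 6.4e+10)/2 = 3.6e+10 m.
Circular speeds: v₁ = √(GM/r₁) = 223.215 m/s, v₂ = √(GM/r₂) = 78.9185 m/s.
Transfer speeds (vis-viva v² = GM(2/r − 1/a_t)): v₁ᵗ = 297.62 m/s, v₂ᵗ = 37.2025 m/s.
(a) ΔV₁ = |v₁ᵗ − v₁| ≈ 74.41 m/s = 74.41 m/s.
(b) ΔV₂ = |v₂ − v₂ᵗ| ≈ 41.72 m/s = 41.72 m/s.
(c) ΔV_total = ΔV₁ + ΔV₂ ≈ 116.1 m/s = 116.1 m/s.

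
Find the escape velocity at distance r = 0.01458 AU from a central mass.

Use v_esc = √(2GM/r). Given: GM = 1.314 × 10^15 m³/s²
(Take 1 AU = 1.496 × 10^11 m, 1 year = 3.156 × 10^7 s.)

Convert to SI: r = 0.01458 AU = 2.18117e+09 m.
Escape velocity comes from setting total energy to zero: ½v² − GM/r = 0 ⇒ v_esc = √(2GM / r).
v_esc = √(2 · 1.314e+15 / 2.18117e+09) m/s ≈ 1098 m/s = 0.2316 AU/year.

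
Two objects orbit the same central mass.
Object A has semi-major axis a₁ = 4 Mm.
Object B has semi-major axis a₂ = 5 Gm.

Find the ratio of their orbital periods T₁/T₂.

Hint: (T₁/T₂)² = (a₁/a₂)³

Convert to SI: a₁ = 4 Mm = 4e+06 m; a₂ = 5 Gm = 5e+09 m.
From Kepler's third law, (T₁/T₂)² = (a₁/a₂)³, so T₁/T₂ = (a₁/a₂)^(3/2).
a₁/a₂ = 4e+06 / 5e+09 = 0.0008.
T₁/T₂ = (0.0008)^(3/2) ≈ 2.263e-05.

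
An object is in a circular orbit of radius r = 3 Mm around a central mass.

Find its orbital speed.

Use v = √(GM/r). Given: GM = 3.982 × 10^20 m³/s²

Convert to SI: r = 3 Mm = 3e+06 m.
For a circular orbit, gravity supplies the centripetal force, so v = √(GM / r).
v = √(3.982e+20 / 3e+06) m/s ≈ 1.152e+07 m/s = 1.152e+04 km/s.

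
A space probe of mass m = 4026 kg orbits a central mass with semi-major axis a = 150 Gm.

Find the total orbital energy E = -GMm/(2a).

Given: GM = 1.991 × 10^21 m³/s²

Convert to SI: a = 150 Gm = 1.5e+11 m.
E = −GMm / (2a).
E = −1.991e+21 · 4026 / (2 · 1.5e+11) J ≈ -2.672e+13 J = -26.72 TJ.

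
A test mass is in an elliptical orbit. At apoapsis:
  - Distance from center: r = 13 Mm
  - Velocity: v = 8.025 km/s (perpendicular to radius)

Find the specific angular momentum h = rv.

Convert to SI: r = 13 Mm = 1.3e+07 m; v = 8.025 km/s = 8025 m/s.
With v perpendicular to r, h = r · v.
h = 1.3e+07 · 8025 m²/s ≈ 1.043e+11 m²/s.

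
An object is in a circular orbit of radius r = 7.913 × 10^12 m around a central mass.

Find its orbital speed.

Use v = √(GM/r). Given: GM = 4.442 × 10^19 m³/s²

For a circular orbit, gravity supplies the centripetal force, so v = √(GM / r).
v = √(4.442e+19 / 7.913e+12) m/s ≈ 2369 m/s = 2.369 km/s.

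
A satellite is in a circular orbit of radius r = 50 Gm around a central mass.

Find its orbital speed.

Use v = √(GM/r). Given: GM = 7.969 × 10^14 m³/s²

Convert to SI: r = 50 Gm = 5e+10 m.
For a circular orbit, gravity supplies the centripetal force, so v = √(GM / r).
v = √(7.969e+14 / 5e+10) m/s ≈ 126.2 m/s = 126.2 m/s.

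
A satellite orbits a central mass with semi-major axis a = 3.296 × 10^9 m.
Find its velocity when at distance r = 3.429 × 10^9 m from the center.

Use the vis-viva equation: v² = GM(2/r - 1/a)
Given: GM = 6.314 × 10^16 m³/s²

Vis-viva: v = √(GM · (2/r − 1/a)).
2/r − 1/a = 2/3.429e+09 − 1/3.296e+09 = 2.79862e-10 m⁻¹.
v = √(6.314e+16 · 2.79862e-10) m/s ≈ 4204 m/s = 4.204 km/s.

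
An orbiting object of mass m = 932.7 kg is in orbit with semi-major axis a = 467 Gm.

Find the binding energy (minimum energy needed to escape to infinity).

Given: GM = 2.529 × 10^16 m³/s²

Convert to SI: a = 467 Gm = 4.67e+11 m.
Total orbital energy is E = −GMm/(2a); binding energy is E_bind = −E = GMm/(2a).
E_bind = 2.529e+16 · 932.7 / (2 · 4.67e+11) J ≈ 2.525e+07 J = 25.25 MJ.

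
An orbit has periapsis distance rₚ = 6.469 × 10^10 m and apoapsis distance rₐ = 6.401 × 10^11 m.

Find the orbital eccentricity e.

e = (rₐ − rₚ) / (rₐ + rₚ).
e = (6.401e+11 − 6.469e+10) / (6.401e+11 + 6.469e+10) = 5.7541e+11 / 7.0479e+11 ≈ 0.8164.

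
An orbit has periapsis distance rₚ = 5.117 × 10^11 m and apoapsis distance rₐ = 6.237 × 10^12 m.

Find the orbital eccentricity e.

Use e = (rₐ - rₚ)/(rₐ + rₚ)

e = (rₐ − rₚ) / (rₐ + rₚ).
e = (6.237e+12 − 5.117e+11) / (6.237e+12 + 5.117e+11) = 5.7253e+12 / 6.7487e+12 ≈ 0.8484.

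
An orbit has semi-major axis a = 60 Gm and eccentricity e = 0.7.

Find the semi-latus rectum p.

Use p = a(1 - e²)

Convert to SI: a = 60 Gm = 6e+10 m.
p = a (1 − e²).
p = 6e+10 · (1 − (0.7)²) = 6e+10 · 0.51 ≈ 3.06e+10 m = 30.6 Gm.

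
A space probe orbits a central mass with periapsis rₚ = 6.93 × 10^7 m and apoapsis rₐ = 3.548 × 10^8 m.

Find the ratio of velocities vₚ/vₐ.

Conservation of angular momentum gives rₚvₚ = rₐvₐ, so vₚ/vₐ = rₐ/rₚ.
vₚ/vₐ = 3.548e+08 / 6.93e+07 ≈ 5.12.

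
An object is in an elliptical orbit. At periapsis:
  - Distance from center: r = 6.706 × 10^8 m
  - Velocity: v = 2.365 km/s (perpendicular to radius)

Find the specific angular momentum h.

Convert to SI: v = 2.365 km/s = 2365 m/s.
With v perpendicular to r, h = r · v.
h = 6.706e+08 · 2365 m²/s ≈ 1.586e+12 m²/s.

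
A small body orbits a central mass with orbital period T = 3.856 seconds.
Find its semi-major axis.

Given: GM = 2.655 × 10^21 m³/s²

Invert Kepler's third law: a = (GM · T² / (4π²))^(1/3).
Substituting T = 3.856 s and GM = 2.655e+21 m³/s²:
a = (2.655e+21 · (3.856)² / (4π²))^(1/3) m
a ≈ 1e+07 m = 10 Mm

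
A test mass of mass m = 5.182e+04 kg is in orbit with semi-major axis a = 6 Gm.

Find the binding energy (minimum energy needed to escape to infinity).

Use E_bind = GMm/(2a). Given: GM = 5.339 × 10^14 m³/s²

Convert to SI: a = 6 Gm = 6e+09 m.
Total orbital energy is E = −GMm/(2a); binding energy is E_bind = −E = GMm/(2a).
E_bind = 5.339e+14 · 5.182e+04 / (2 · 6e+09) J ≈ 2.306e+09 J = 2.306 GJ.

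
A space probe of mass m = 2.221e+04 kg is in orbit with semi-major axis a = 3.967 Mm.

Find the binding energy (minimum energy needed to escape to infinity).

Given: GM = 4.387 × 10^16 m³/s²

Convert to SI: a = 3.967 Mm = 3.967e+06 m.
Total orbital energy is E = −GMm/(2a); binding energy is E_bind = −E = GMm/(2a).
E_bind = 4.387e+16 · 2.221e+04 / (2 · 3.967e+06) J ≈ 1.228e+14 J = 122.8 TJ.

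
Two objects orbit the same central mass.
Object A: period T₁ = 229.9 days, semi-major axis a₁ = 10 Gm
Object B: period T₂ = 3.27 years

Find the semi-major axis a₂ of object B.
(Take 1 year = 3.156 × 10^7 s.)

Convert to SI: T₁ = 229.9 days = 1.98634e+07 s; a₁ = 10 Gm = 1e+10 m; T₂ = 3.27 years = 1.03201e+08 s.
Kepler's third law: (T₁/T₂)² = (a₁/a₂)³ ⇒ a₂ = a₁ · (T₂/T₁)^(2/3).
T₂/T₁ = 1.03201e+08 / 1.98634e+07 = 5.19556.
a₂ = 1e+10 · (5.19556)^(2/3) m ≈ 3e+10 m = 30 Gm.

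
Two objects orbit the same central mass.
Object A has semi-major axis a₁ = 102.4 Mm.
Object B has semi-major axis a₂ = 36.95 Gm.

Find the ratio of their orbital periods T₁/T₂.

Convert to SI: a₁ = 102.4 Mm = 1.024e+08 m; a₂ = 36.95 Gm = 3.695e+10 m.
From Kepler's third law, (T₁/T₂)² = (a₁/a₂)³, so T₁/T₂ = (a₁/a₂)^(3/2).
a₁/a₂ = 1.024e+08 / 3.695e+10 = 0.00277131.
T₁/T₂ = (0.00277131)^(3/2) ≈ 0.0001459.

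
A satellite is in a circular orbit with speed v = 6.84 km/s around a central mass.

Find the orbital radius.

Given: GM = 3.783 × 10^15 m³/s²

Convert to SI: v = 6.84 km/s = 6840 m/s.
For a circular orbit, v² = GM / r, so r = GM / v².
r = 3.783e+15 / (6840)² m ≈ 8.086e+07 m = 80.86 Mm.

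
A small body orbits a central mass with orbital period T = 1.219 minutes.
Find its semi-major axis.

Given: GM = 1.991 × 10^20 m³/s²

Convert to SI: T = 1.219 minutes = 73.14 s.
Invert Kepler's third law: a = (GM · T² / (4π²))^(1/3).
Substituting T = 73.14 s and GM = 1.991e+20 m³/s²:
a = (1.991e+20 · (73.14)² / (4π²))^(1/3) m
a ≈ 2.999e+07 m = 29.99 Mm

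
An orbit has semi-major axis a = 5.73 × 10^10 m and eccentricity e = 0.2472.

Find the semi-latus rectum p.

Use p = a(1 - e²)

p = a (1 − e²).
p = 5.73e+10 · (1 − (0.2472)²) = 5.73e+10 · 0.938892 ≈ 5.38e+10 m = 5.38 × 10^10 m.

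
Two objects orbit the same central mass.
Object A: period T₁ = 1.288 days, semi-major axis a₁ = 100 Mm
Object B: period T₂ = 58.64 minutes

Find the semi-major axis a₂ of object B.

Convert to SI: T₁ = 1.288 days = 111283 s; a₁ = 100 Mm = 1e+08 m; T₂ = 58.64 minutes = 3518.4 s.
Kepler's third law: (T₁/T₂)² = (a₁/a₂)³ ⇒ a₂ = a₁ · (T₂/T₁)^(2/3).
T₂/T₁ = 3518.4 / 111283 = 0.0316166.
a₂ = 1e+08 · (0.0316166)^(2/3) m ≈ 9.999e+06 m = 9.999 Mm.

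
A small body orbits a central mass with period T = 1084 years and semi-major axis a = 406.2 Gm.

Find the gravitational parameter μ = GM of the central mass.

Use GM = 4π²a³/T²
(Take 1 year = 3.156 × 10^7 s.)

Convert to SI: T = 1084 years = 3.4211e+10 s; a = 406.2 Gm = 4.062e+11 m.
GM = 4π² · a³ / T².
GM = 4π² · (4.062e+11)³ / (3.4211e+10)² m³/s² ≈ 2.261e+15 m³/s² = 2.261 × 10^15 m³/s².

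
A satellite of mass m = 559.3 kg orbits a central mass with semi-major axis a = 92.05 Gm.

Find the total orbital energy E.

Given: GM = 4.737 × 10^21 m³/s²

Convert to SI: a = 92.05 Gm = 9.205e+10 m.
E = −GMm / (2a).
E = −4.737e+21 · 559.3 / (2 · 9.205e+10) J ≈ -1.439e+13 J = -14.39 TJ.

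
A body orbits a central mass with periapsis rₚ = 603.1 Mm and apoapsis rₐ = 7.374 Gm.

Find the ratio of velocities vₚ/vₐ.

Convert to SI: rₚ = 603.1 Mm = 6.031e+08 m; rₐ = 7.374 Gm = 7.374e+09 m.
Conservation of angular momentum gives rₚvₚ = rₐvₐ, so vₚ/vₐ = rₐ/rₚ.
vₚ/vₐ = 7.374e+09 / 6.031e+08 ≈ 12.23.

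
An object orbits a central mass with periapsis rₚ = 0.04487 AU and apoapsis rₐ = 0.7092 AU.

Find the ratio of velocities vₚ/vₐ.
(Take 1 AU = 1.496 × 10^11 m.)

Convert to SI: rₚ = 0.04487 AU = 6.71255e+09 m; rₐ = 0.7092 AU = 1.06096e+11 m.
Conservation of angular momentum gives rₚvₚ = rₐvₐ, so vₚ/vₐ = rₐ/rₚ.
vₚ/vₐ = 1.06096e+11 / 6.71255e+09 ≈ 15.81.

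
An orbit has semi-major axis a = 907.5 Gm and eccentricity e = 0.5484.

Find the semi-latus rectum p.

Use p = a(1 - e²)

Convert to SI: a = 907.5 Gm = 9.075e+11 m.
p = a (1 − e²).
p = 9.075e+11 · (1 − (0.5484)²) = 9.075e+11 · 0.699257 ≈ 6.346e+11 m = 634.6 Gm.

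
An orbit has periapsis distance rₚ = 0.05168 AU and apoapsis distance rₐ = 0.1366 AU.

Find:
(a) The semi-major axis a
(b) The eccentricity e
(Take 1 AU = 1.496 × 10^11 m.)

Convert to SI: rₚ = 0.05168 AU = 7.73133e+09 m; rₐ = 0.1366 AU = 2.04354e+10 m.
(a) a = (rₚ + rₐ) / 2 = (7.73133e+09 + 2.04354e+10) / 2 ≈ 1.408e+10 m = 0.09414 AU.
(b) e = (rₐ − rₚ) / (rₐ + rₚ) = (2.04354e+10 − 7.73133e+09) / (2.04354e+10 + 7.73133e+09) ≈ 0.451.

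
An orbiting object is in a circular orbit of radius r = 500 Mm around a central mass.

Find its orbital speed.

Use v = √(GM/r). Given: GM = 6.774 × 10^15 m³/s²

Convert to SI: r = 500 Mm = 5e+08 m.
For a circular orbit, gravity supplies the centripetal force, so v = √(GM / r).
v = √(6.774e+15 / 5e+08) m/s ≈ 3681 m/s = 3.681 km/s.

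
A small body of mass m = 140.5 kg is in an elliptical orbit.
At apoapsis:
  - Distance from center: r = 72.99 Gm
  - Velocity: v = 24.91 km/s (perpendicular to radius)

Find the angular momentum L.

Convert to SI: r = 72.99 Gm = 7.299e+10 m; v = 24.91 km/s = 24910 m/s.
Since v is perpendicular to r, L = m · v · r.
L = 140.5 · 24910 · 7.299e+10 kg·m²/s ≈ 2.555e+17 kg·m²/s.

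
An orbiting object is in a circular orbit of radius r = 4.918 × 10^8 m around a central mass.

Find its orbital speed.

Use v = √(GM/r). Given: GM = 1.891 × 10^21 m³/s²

For a circular orbit, gravity supplies the centripetal force, so v = √(GM / r).
v = √(1.891e+21 / 4.918e+08) m/s ≈ 1.961e+06 m/s = 1961 km/s.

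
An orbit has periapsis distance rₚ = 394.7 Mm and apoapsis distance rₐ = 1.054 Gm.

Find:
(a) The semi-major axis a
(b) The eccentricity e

Convert to SI: rₚ = 394.7 Mm = 3.947e+08 m; rₐ = 1.054 Gm = 1.054e+09 m.
(a) a = (rₚ + rₐ) / 2 = (3.947e+08 + 1.054e+09) / 2 ≈ 7.244e+08 m = 724.4 Mm.
(b) e = (rₐ − rₚ) / (rₐ + rₚ) = (1.054e+09 − 3.947e+08) / (1.054e+09 + 3.947e+08) ≈ 0.4551.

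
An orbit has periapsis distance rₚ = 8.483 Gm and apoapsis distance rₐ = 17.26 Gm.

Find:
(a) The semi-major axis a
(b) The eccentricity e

Convert to SI: rₚ = 8.483 Gm = 8.483e+09 m; rₐ = 17.26 Gm = 1.726e+10 m.
(a) a = (rₚ + rₐ) / 2 = (8.483e+09 + 1.726e+10) / 2 ≈ 1.287e+10 m = 12.87 Gm.
(b) e = (rₐ − rₚ) / (rₐ + rₚ) = (1.726e+10 − 8.483e+09) / (1.726e+10 + 8.483e+09) ≈ 0.3409.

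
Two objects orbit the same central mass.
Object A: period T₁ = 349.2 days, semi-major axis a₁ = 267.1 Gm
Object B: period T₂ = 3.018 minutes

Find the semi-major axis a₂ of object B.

Convert to SI: T₁ = 349.2 days = 3.01709e+07 s; a₁ = 267.1 Gm = 2.671e+11 m; T₂ = 3.018 minutes = 181.08 s.
Kepler's third law: (T₁/T₂)² = (a₁/a₂)³ ⇒ a₂ = a₁ · (T₂/T₁)^(2/3).
T₂/T₁ = 181.08 / 3.01709e+07 = 6.00181e-06.
a₂ = 2.671e+11 · (6.00181e-06)^(2/3) m ≈ 8.821e+07 m = 88.21 Mm.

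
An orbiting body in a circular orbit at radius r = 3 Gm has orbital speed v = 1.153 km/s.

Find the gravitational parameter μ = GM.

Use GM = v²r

Convert to SI: r = 3 Gm = 3e+09 m; v = 1.153 km/s = 1153 m/s.
For a circular orbit v² = GM/r, so GM = v² · r.
GM = (1153)² · 3e+09 m³/s² ≈ 3.988e+15 m³/s² = 3.988 × 10^15 m³/s².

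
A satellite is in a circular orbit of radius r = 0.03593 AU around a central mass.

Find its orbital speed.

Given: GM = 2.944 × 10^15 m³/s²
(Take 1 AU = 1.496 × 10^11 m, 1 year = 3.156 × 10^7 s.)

Convert to SI: r = 0.03593 AU = 5.37513e+09 m.
For a circular orbit, gravity supplies the centripetal force, so v = √(GM / r).
v = √(2.944e+15 / 5.37513e+09) m/s ≈ 740.1 m/s = 0.1561 AU/year.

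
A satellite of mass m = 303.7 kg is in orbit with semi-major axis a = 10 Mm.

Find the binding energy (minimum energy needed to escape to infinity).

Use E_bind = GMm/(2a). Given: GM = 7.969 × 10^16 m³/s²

Convert to SI: a = 10 Mm = 1e+07 m.
Total orbital energy is E = −GMm/(2a); binding energy is E_bind = −E = GMm/(2a).
E_bind = 7.969e+16 · 303.7 / (2 · 1e+07) J ≈ 1.21e+12 J = 1.21 TJ.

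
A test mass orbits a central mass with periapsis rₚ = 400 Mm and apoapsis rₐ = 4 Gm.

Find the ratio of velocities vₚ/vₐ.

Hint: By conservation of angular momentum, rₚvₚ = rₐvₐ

Convert to SI: rₚ = 400 Mm = 4e+08 m; rₐ = 4 Gm = 4e+09 m.
Conservation of angular momentum gives rₚvₚ = rₐvₐ, so vₚ/vₐ = rₐ/rₚ.
vₚ/vₐ = 4e+09 / 4e+08 ≈ 10.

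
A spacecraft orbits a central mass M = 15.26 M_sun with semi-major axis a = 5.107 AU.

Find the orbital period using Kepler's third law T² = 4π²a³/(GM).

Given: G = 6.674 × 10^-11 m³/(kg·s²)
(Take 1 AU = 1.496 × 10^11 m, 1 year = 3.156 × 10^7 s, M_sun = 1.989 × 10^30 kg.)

Convert to SI: a = 5.107 AU = 7.64007e+11 m; M = 15.26 M_sun = 3.03521e+31 kg.
GM = G · M = 6.674e-11 · 3.03521e+31 = 2.0257e+21 m³/s².
Kepler's third law: T = 2π √(a³ / GM).
Substituting a = 7.64007e+11 m and GM = 2.0257e+21 m³/s²:
T = 2π √((7.64007e+11)³ / 2.0257e+21) s
T ≈ 9.323e+07 s = 2.954 years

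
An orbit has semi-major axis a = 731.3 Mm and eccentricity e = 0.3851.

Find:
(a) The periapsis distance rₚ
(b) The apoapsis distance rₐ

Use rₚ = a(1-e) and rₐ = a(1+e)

Convert to SI: a = 731.3 Mm = 7.313e+08 m.
(a) rₚ = a(1 − e) = 7.313e+08 · (1 − 0.3851) = 7.313e+08 · 0.6149 ≈ 4.497e+08 m = 449.7 Mm.
(b) rₐ = a(1 + e) = 7.313e+08 · (1 + 0.3851) = 7.313e+08 · 1.3851 ≈ 1.013e+09 m = 1.013 Gm.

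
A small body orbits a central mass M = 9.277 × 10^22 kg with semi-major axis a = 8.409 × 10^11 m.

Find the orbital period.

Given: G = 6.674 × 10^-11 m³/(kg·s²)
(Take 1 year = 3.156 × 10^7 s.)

GM = G · M = 6.674e-11 · 9.277e+22 = 6.19147e+12 m³/s².
Kepler's third law: T = 2π √(a³ / GM).
Substituting a = 8.409e+11 m and GM = 6.19147e+12 m³/s²:
T = 2π √((8.409e+11)³ / 6.19147e+12) s
T ≈ 1.947e+12 s = 6.17e+04 years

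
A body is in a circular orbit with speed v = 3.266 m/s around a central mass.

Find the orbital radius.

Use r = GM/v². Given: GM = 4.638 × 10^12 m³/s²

For a circular orbit, v² = GM / r, so r = GM / v².
r = 4.638e+12 / (3.266)² m ≈ 4.348e+11 m = 4.348 × 10^11 m.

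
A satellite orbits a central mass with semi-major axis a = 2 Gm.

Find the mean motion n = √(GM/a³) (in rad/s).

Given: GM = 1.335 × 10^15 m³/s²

Convert to SI: a = 2 Gm = 2e+09 m.
n = √(GM / a³).
n = √(1.335e+15 / (2e+09)³) rad/s ≈ 4.085e-07 rad/s.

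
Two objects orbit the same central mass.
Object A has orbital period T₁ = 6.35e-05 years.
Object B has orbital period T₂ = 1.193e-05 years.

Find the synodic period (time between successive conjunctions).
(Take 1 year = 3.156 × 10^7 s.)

Convert to SI: T₁ = 6.35e-05 years = 2004.06 s; T₂ = 1.193e-05 years = 376.511 s.
T_syn = |T₁ · T₂ / (T₁ − T₂)|.
T_syn = |2004.06 · 376.511 / (2004.06 − 376.511)| s ≈ 463.6 s = 1.469e-05 years.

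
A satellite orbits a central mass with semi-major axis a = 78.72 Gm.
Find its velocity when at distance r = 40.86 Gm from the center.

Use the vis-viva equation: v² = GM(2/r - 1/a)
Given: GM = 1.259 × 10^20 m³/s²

Convert to SI: a = 78.72 Gm = 7.872e+10 m; r = 40.86 Gm = 4.086e+10 m.
Vis-viva: v = √(GM · (2/r − 1/a)).
2/r − 1/a = 2/4.086e+10 − 1/7.872e+10 = 3.62444e-11 m⁻¹.
v = √(1.259e+20 · 3.62444e-11) m/s ≈ 6.755e+04 m/s = 67.55 km/s.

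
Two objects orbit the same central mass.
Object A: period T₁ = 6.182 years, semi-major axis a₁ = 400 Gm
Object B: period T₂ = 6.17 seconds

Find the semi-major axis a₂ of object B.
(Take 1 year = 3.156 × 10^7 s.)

Convert to SI: T₁ = 6.182 years = 1.95104e+08 s; a₁ = 400 Gm = 4e+11 m.
Kepler's third law: (T₁/T₂)² = (a₁/a₂)³ ⇒ a₂ = a₁ · (T₂/T₁)^(2/3).
T₂/T₁ = 6.17 / 1.95104e+08 = 3.16242e-08.
a₂ = 4e+11 · (3.16242e-08)^(2/3) m ≈ 4e+06 m = 4 Mm.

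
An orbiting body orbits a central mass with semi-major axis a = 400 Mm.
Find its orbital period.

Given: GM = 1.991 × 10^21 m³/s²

Convert to SI: a = 400 Mm = 4e+08 m.
Kepler's third law: T = 2π √(a³ / GM).
Substituting a = 4e+08 m and GM = 1.991e+21 m³/s²:
T = 2π √((4e+08)³ / 1.991e+21) s
T ≈ 1127 s = 18.78 minutes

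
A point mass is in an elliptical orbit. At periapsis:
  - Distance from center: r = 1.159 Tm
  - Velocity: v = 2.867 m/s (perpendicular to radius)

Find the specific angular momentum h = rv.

Convert to SI: r = 1.159 Tm = 1.159e+12 m.
With v perpendicular to r, h = r · v.
h = 1.159e+12 · 2.867 m²/s ≈ 3.323e+12 m²/s.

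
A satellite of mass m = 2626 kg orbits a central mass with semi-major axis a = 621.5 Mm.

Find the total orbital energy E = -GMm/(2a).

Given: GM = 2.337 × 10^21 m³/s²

Convert to SI: a = 621.5 Mm = 6.215e+08 m.
E = −GMm / (2a).
E = −2.337e+21 · 2626 / (2 · 6.215e+08) J ≈ -4.937e+15 J = -4.937 PJ.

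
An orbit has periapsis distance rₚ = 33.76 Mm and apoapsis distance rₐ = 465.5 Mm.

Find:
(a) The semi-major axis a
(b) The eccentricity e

Convert to SI: rₚ = 33.76 Mm = 3.376e+07 m; rₐ = 465.5 Mm = 4.655e+08 m.
(a) a = (rₚ + rₐ) / 2 = (3.376e+07 + 4.655e+08) / 2 ≈ 2.496e+08 m = 249.6 Mm.
(b) e = (rₐ − rₚ) / (rₐ + rₚ) = (4.655e+08 − 3.376e+07) / (4.655e+08 + 3.376e+07) ≈ 0.8648.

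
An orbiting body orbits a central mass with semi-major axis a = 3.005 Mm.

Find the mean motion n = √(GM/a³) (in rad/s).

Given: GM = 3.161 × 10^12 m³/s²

Convert to SI: a = 3.005 Mm = 3.005e+06 m.
n = √(GM / a³).
n = √(3.161e+12 / (3.005e+06)³) rad/s ≈ 0.0003413 rad/s.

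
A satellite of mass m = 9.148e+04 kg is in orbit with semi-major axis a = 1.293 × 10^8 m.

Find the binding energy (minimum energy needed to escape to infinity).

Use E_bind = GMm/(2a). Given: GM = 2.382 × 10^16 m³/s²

Total orbital energy is E = −GMm/(2a); binding energy is E_bind = −E = GMm/(2a).
E_bind = 2.382e+16 · 9.148e+04 / (2 · 1.293e+08) J ≈ 8.426e+12 J = 8.426 TJ.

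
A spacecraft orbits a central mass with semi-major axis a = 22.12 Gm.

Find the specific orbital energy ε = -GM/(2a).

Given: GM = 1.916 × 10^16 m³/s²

Convert to SI: a = 22.12 Gm = 2.212e+10 m.
ε = −GM / (2a).
ε = −1.916e+16 / (2 · 2.212e+10) J/kg ≈ -4.331e+05 J/kg = -433.1 kJ/kg.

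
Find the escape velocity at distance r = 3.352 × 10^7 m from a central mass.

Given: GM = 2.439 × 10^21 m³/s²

Escape velocity comes from setting total energy to zero: ½v² − GM/r = 0 ⇒ v_esc = √(2GM / r).
v_esc = √(2 · 2.439e+21 / 3.352e+07) m/s ≈ 1.206e+07 m/s = 1.206e+04 km/s.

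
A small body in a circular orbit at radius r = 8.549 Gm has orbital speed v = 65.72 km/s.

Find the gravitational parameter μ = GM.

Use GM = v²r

Convert to SI: r = 8.549 Gm = 8.549e+09 m; v = 65.72 km/s = 65720 m/s.
For a circular orbit v² = GM/r, so GM = v² · r.
GM = (65720)² · 8.549e+09 m³/s² ≈ 3.692e+19 m³/s² = 3.692 × 10^19 m³/s².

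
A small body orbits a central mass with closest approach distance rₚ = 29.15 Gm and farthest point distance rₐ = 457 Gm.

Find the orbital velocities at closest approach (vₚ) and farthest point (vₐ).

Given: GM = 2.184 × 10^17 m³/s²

Convert to SI: rₚ = 29.15 Gm = 2.915e+10 m; rₐ = 457 Gm = 4.57e+11 m.
Use the vis-viva equation v² = GM(2/r − 1/a) with a = (rₚ + rₐ)/2 = (2.915e+10 + 4.57e+11)/2 = 2.43075e+11 m.
vₚ = √(GM · (2/rₚ − 1/a)) = √(2.184e+17 · (2/2.915e+10 − 1/2.43075e+11)) m/s ≈ 3753 m/s = 3.753 km/s.
vₐ = √(GM · (2/rₐ − 1/a)) = √(2.184e+17 · (2/4.57e+11 − 1/2.43075e+11)) m/s ≈ 239.4 m/s = 239.4 m/s.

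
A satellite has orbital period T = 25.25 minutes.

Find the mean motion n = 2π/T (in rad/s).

Convert to SI: T = 25.25 minutes = 1515 s.
n = 2π / T.
n = 2π / 1515 s ≈ 0.004147 rad/s.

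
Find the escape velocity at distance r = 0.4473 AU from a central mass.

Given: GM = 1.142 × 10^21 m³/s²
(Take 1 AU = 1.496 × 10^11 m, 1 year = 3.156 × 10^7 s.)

Convert to SI: r = 0.4473 AU = 6.69161e+10 m.
Escape velocity comes from setting total energy to zero: ½v² − GM/r = 0 ⇒ v_esc = √(2GM / r).
v_esc = √(2 · 1.142e+21 / 6.69161e+10) m/s ≈ 1.847e+05 m/s = 38.98 AU/year.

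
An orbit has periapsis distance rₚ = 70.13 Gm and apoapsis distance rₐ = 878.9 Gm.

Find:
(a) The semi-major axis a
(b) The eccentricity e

Convert to SI: rₚ = 70.13 Gm = 7.013e+10 m; rₐ = 878.9 Gm = 8.789e+11 m.
(a) a = (rₚ + rₐ) / 2 = (7.013e+10 + 8.789e+11) / 2 ≈ 4.745e+11 m = 474.5 Gm.
(b) e = (rₐ − rₚ) / (rₐ + rₚ) = (8.789e+11 − 7.013e+10) / (8.789e+11 + 7.013e+10) ≈ 0.8522.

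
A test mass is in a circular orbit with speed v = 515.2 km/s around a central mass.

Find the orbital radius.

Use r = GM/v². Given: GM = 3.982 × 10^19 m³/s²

Convert to SI: v = 515.2 km/s = 515200 m/s.
For a circular orbit, v² = GM / r, so r = GM / v².
r = 3.982e+19 / (515200)² m ≈ 1.5e+08 m = 150 Mm.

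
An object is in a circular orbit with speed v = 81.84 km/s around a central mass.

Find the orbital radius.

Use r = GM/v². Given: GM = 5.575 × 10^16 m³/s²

Convert to SI: v = 81.84 km/s = 81840 m/s.
For a circular orbit, v² = GM / r, so r = GM / v².
r = 5.575e+16 / (81840)² m ≈ 8.324e+06 m = 8.324 Mm.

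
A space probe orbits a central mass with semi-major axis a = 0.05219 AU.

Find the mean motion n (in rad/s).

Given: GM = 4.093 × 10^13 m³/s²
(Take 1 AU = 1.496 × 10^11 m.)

Convert to SI: a = 0.05219 AU = 7.80762e+09 m.
n = √(GM / a³).
n = √(4.093e+13 / (7.80762e+09)³) rad/s ≈ 9.273e-09 rad/s.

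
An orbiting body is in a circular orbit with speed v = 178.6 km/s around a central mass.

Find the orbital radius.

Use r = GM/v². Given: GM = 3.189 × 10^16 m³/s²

Convert to SI: v = 178.6 km/s = 178600 m/s.
For a circular orbit, v² = GM / r, so r = GM / v².
r = 3.189e+16 / (178600)² m ≈ 9.998e+05 m = 999.8 km.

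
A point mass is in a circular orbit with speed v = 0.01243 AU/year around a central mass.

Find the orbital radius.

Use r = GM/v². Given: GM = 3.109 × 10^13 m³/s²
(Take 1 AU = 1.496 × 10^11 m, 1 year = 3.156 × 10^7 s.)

Convert to SI: v = 0.01243 AU/year = 58.9204 m/s.
For a circular orbit, v² = GM / r, so r = GM / v².
r = 3.109e+13 / (58.9204)² m ≈ 8.955e+09 m = 0.05986 AU.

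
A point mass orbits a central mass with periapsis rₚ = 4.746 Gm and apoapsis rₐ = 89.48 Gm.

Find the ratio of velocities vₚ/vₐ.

Convert to SI: rₚ = 4.746 Gm = 4.746e+09 m; rₐ = 89.48 Gm = 8.948e+10 m.
Conservation of angular momentum gives rₚvₚ = rₐvₐ, so vₚ/vₐ = rₐ/rₚ.
vₚ/vₐ = 8.948e+10 / 4.746e+09 ≈ 18.85.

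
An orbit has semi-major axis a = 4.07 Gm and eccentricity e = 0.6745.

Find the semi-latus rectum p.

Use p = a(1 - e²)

Convert to SI: a = 4.07 Gm = 4.07e+09 m.
p = a (1 − e²).
p = 4.07e+09 · (1 − (0.6745)²) = 4.07e+09 · 0.54505 ≈ 2.218e+09 m = 2.218 Gm.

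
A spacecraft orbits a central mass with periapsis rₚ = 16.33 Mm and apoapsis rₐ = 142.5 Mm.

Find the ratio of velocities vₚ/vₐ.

Convert to SI: rₚ = 16.33 Mm = 1.633e+07 m; rₐ = 142.5 Mm = 1.425e+08 m.
Conservation of angular momentum gives rₚvₚ = rₐvₐ, so vₚ/vₐ = rₐ/rₚ.
vₚ/vₐ = 1.425e+08 / 1.633e+07 ≈ 8.726.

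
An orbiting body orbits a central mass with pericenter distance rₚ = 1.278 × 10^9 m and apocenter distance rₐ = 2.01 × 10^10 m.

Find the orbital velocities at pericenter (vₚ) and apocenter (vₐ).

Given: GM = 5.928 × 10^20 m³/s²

Use the vis-viva equation v² = GM(2/r − 1/a) with a = (rₚ + rₐ)/2 = (1.278e+09 + 2.01e+10)/2 = 1.0689e+10 m.
vₚ = √(GM · (2/rₚ − 1/a)) = √(5.928e+20 · (2/1.278e+09 − 1/1.0689e+10)) m/s ≈ 9.339e+05 m/s = 933.9 km/s.
vₐ = √(GM · (2/rₐ − 1/a)) = √(5.928e+20 · (2/2.01e+10 − 1/1.0689e+10)) m/s ≈ 5.938e+04 m/s = 59.38 km/s.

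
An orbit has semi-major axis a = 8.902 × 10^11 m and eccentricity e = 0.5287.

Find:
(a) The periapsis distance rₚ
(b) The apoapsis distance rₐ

(a) rₚ = a(1 − e) = 8.902e+11 · (1 − 0.5287) = 8.902e+11 · 0.4713 ≈ 4.196e+11 m = 4.196 × 10^11 m.
(b) rₐ = a(1 + e) = 8.902e+11 · (1 + 0.5287) = 8.902e+11 · 1.5287 ≈ 1.361e+12 m = 1.361 × 10^12 m.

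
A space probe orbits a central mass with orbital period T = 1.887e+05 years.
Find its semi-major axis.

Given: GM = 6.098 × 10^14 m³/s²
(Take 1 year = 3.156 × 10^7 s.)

Convert to SI: T = 1.887e+05 years = 5.95537e+12 s.
Invert Kepler's third law: a = (GM · T² / (4π²))^(1/3).
Substituting T = 5.95537e+12 s and GM = 6.098e+14 m³/s²:
a = (6.098e+14 · (5.95537e+12)² / (4π²))^(1/3) m
a ≈ 8.182e+12 m = 8.182 Tm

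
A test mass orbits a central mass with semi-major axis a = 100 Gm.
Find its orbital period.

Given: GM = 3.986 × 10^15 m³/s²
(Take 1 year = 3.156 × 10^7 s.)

Convert to SI: a = 100 Gm = 1e+11 m.
Kepler's third law: T = 2π √(a³ / GM).
Substituting a = 1e+11 m and GM = 3.986e+15 m³/s²:
T = 2π √((1e+11)³ / 3.986e+15) s
T ≈ 3.147e+09 s = 99.72 years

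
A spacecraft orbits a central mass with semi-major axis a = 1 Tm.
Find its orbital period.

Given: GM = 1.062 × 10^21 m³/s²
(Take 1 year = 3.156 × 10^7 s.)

Convert to SI: a = 1 Tm = 1e+12 m.
Kepler's third law: T = 2π √(a³ / GM).
Substituting a = 1e+12 m and GM = 1.062e+21 m³/s²:
T = 2π √((1e+12)³ / 1.062e+21) s
T ≈ 1.928e+08 s = 6.109 years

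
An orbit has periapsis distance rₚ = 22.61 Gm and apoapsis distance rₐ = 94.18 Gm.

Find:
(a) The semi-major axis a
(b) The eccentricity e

Convert to SI: rₚ = 22.61 Gm = 2.261e+10 m; rₐ = 94.18 Gm = 9.418e+10 m.
(a) a = (rₚ + rₐ) / 2 = (2.261e+10 + 9.418e+10) / 2 ≈ 5.84e+10 m = 58.4 Gm.
(b) e = (rₐ − rₚ) / (rₐ + rₚ) = (9.418e+10 − 2.261e+10) / (9.418e+10 + 2.261e+10) ≈ 0.6128.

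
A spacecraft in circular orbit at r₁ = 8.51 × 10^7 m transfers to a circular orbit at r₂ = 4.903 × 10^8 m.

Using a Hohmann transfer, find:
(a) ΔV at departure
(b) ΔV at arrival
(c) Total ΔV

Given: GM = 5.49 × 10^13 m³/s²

Transfer semi-major axis: a_t = (r₁ + r₂)/2 = (8.51e+07 + 4.903e+08)/2 = 2.877e+08 m.
Circular speeds: v₁ = √(GM/r₁) = 803.196 m/s, v₂ = √(GM/r₂) = 334.623 m/s.
Transfer speeds (vis-viva v² = GM(2/r − 1/a_t)): v₁ᵗ = 1048.53 m/s, v₂ᵗ = 181.991 m/s.
(a) ΔV₁ = |v₁ᵗ − v₁| ≈ 245.3 m/s = 245.3 m/s.
(b) ΔV₂ = |v₂ − v₂ᵗ| ≈ 152.6 m/s = 152.6 m/s.
(c) ΔV_total = ΔV₁ + ΔV₂ ≈ 398 m/s = 398 m/s.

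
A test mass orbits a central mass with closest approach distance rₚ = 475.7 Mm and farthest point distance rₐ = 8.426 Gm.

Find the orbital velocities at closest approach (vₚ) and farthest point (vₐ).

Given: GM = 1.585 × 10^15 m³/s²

Convert to SI: rₚ = 475.7 Mm = 4.757e+08 m; rₐ = 8.426 Gm = 8.426e+09 m.
Use the vis-viva equation v² = GM(2/r − 1/a) with a = (rₚ + rₐ)/2 = (4.757e+08 + 8.426e+09)/2 = 4.45085e+09 m.
vₚ = √(GM · (2/rₚ − 1/a)) = √(1.585e+15 · (2/4.757e+08 − 1/4.45085e+09)) m/s ≈ 2512 m/s = 2.512 km/s.
vₐ = √(GM · (2/rₐ − 1/a)) = √(1.585e+15 · (2/8.426e+09 − 1/4.45085e+09)) m/s ≈ 141.8 m/s = 141.8 m/s.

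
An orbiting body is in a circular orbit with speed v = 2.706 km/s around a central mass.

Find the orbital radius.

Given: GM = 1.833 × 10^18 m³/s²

Convert to SI: v = 2.706 km/s = 2706 m/s.
For a circular orbit, v² = GM / r, so r = GM / v².
r = 1.833e+18 / (2706)² m ≈ 2.503e+11 m = 250.3 Gm.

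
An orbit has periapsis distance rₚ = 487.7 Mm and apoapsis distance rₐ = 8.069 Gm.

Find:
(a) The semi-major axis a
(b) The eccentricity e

Convert to SI: rₚ = 487.7 Mm = 4.877e+08 m; rₐ = 8.069 Gm = 8.069e+09 m.
(a) a = (rₚ + rₐ) / 2 = (4.877e+08 + 8.069e+09) / 2 ≈ 4.278e+09 m = 4.278 Gm.
(b) e = (rₐ − rₚ) / (rₐ + rₚ) = (8.069e+09 − 4.877e+08) / (8.069e+09 + 4.877e+08) ≈ 0.886.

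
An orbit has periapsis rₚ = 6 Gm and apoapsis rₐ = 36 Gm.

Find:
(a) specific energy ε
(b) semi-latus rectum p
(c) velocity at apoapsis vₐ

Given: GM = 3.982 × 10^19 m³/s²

Convert to SI: rₚ = 6 Gm = 6e+09 m; rₐ = 36 Gm = 3.6e+10 m.
(a) With a = (rₚ + rₐ)/2 = 2.1e+10 m, ε = −GM/(2a) = −3.982e+19/(2 · 2.1e+10) J/kg ≈ -9.481e+08 J/kg
(b) From a = (rₚ + rₐ)/2 = 2.1e+10 m and e = (rₐ − rₚ)/(rₐ + rₚ) = 0.714286, p = a(1 − e²) = 2.1e+10 · (1 − (0.714286)²) ≈ 1.029e+10 m
(c) With a = (rₚ + rₐ)/2 = 2.1e+10 m, vₐ = √(GM (2/rₐ − 1/a)) = √(3.982e+19 · (2/3.6e+10 − 1/2.1e+10)) m/s ≈ 1.778e+04 m/s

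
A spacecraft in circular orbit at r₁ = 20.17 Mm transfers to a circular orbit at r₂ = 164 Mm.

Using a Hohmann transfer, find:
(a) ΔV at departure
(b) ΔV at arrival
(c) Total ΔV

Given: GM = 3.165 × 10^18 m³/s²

Convert to SI: r₁ = 20.17 Mm = 2.017e+07 m; r₂ = 164 Mm = 1.64e+08 m.
Transfer semi-major axis: a_t = (r₁ + r₂)/2 = (2.017e+07 + 1.64e+08)/2 = 9.2085e+07 m.
Circular speeds: v₁ = √(GM/r₁) = 396127 m/s, v₂ = √(GM/r₂) = 138920 m/s.
Transfer speeds (vis-viva v² = GM(2/r − 1/a_t)): v₁ᵗ = 528642 m/s, v₂ᵗ = 65016.5 m/s.
(a) ΔV₁ = |v₁ᵗ − v₁| ≈ 1.325e+05 m/s = 132.5 km/s.
(b) ΔV₂ = |v₂ − v₂ᵗ| ≈ 7.39e+04 m/s = 73.9 km/s.
(c) ΔV_total = ΔV₁ + ΔV₂ ≈ 2.064e+05 m/s = 206.4 km/s.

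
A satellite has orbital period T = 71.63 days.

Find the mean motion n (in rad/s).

Convert to SI: T = 71.63 days = 6.18883e+06 s.
n = 2π / T.
n = 2π / 6.18883e+06 s ≈ 1.015e-06 rad/s.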